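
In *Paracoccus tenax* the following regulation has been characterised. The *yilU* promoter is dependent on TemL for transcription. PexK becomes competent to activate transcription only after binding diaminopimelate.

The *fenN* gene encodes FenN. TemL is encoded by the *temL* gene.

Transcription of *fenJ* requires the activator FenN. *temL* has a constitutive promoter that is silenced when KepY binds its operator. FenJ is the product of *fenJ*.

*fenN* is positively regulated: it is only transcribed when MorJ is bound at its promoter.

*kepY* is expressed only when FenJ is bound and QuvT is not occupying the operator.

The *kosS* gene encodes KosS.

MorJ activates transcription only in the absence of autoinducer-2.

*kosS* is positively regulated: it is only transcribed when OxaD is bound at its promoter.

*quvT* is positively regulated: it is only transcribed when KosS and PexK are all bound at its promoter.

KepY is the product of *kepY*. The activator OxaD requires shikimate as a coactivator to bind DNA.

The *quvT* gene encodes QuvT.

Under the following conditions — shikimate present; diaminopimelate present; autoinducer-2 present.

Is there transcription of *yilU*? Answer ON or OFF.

Shikimate is present, so OxaD is active.
No repressor is bound and OxaD is active, so *kosS* is transcribed.
So KosS is produced and active.
Diaminopimelate is present, so PexK is active.
No repressor is bound and KosS and PexK are active, so *quvT* is transcribed.
So QuvT is produced and active.
Autoinducer-2 is present, so MorJ is inactive.
Required activator MorJ is absent, so *fenN* is not transcribed.
So FenN is not produced.
Required activator FenN is absent, so *fenJ* is not transcribed.
So FenJ is not produced.
With repressor QuvT bound, *kepY* is not transcribed.
So KepY is not produced.
With no repressor bound, *temL* is transcribed.
So TemL is produced and active.
No repressor is bound and TemL is active, so *yilU* is transcribed.

ON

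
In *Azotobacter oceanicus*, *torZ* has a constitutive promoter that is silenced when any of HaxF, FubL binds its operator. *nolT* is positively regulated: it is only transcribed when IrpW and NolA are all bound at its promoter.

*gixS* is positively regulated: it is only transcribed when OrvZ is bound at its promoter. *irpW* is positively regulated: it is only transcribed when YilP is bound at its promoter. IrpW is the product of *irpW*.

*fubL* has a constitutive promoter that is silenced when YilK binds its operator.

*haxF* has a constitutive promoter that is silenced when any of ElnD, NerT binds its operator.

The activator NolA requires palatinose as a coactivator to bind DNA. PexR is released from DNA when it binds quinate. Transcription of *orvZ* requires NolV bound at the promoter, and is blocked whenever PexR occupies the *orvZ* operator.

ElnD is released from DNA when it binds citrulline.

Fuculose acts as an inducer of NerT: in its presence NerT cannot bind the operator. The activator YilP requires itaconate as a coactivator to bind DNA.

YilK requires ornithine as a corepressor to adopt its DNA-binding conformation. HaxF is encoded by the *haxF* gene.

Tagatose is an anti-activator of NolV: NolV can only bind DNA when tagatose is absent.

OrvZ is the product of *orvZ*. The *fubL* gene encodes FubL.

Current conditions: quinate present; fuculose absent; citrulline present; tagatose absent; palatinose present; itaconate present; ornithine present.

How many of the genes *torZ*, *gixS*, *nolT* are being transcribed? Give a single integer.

3

Citrulline is present, so ElnD is inactive.
Fuculose is absent, so NerT is active.
With repressor NerT bound, *haxF* is not transcribed.
So HaxF is not produced.
Ornithine is present, so YilK is active.
With repressor YilK bound, *fubL* is not transcribed.
So FubL is not produced.
With no repressor bound, *torZ* is transcribed.
→ *torZ* is ON.
Tagatose is absent, so NolV is active.
Quinate is present, so PexR is inactive.
No repressor is bound and NolV is active, so *orvZ* is transcribed.
So OrvZ is produced and active.
No repressor is bound and OrvZ is active, so *gixS* is transcribed.
→ *gixS* is ON.
Itaconate is present, so YilP is active.
No repressor is bound and YilP is active, so *irpW* is transcribed.
So IrpW is produced and active.
Palatinose is present, so NolA is active.
No repressor is bound and IrpW and NolA are active, so *nolT* is transcribed.
→ *nolT* is ON.
3 of the 3 genes are transcribed.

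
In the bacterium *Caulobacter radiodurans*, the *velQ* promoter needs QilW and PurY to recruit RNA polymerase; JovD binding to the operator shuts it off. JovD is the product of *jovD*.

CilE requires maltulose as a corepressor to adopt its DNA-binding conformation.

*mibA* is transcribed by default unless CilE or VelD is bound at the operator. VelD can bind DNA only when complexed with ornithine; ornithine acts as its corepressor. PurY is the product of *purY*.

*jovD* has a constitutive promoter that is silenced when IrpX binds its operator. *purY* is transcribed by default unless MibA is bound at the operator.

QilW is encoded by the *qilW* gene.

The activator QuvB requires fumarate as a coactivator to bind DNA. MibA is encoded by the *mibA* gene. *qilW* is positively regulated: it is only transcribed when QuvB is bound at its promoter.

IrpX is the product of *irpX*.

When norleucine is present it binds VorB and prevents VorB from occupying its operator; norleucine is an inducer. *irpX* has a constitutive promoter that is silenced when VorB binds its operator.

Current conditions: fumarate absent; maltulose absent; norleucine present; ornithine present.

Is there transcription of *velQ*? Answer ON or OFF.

Fumarate is absent, so QuvB is inactive.
Required activator QuvB is absent, so *qilW* is not transcribed.
So QilW is not produced.
Maltulose is absent, so CilE is inactive.
Ornithine is present, so VelD is active.
With repressor VelD bound, *mibA* is not transcribed.
So MibA is not produced.
With no repressor bound, *purY* is transcribed.
So PurY is produced and active.
Norleucine is present, so VorB is inactive.
With no repressor bound, *irpX* is transcribed.
So IrpX is produced and active.
With repressor IrpX bound, *jovD* is not transcribed.
So JovD is not produced.
Required activator QilW is absent, so *velQ* is not transcribed.

OFF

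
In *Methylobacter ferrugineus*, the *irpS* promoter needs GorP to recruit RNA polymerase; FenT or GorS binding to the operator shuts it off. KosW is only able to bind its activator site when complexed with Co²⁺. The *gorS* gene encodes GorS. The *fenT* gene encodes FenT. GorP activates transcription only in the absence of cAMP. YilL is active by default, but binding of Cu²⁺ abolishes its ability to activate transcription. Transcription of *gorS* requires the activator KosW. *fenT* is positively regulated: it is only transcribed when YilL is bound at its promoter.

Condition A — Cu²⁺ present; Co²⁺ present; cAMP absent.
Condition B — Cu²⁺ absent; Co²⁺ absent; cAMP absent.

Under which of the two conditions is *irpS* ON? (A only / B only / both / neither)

neither

Condition A:
Cu²⁺ is present, so YilL is inactive.
Required activator YilL is absent, so *fenT* is not transcribed.
So FenT is not produced.
Co²⁺ is present, so KosW is active.
No repressor is bound and KosW is active, so *gorS* is transcribed.
So GorS is produced and active.
cAMP is absent, so GorP is active.
With repressor GorS bound, *irpS* is not transcribed.
→ *irpS* is OFF in A.
Condition B:
Cu²⁺ is absent, so YilL is active.
No repressor is bound and YilL is active, so *fenT* is transcribed.
So FenT is produced and active.
Co²⁺ is absent, so KosW is inactive.
Required activator KosW is absent, so *gorS* is not transcribed.
So GorS is not produced.
cAMP is absent, so GorP is active.
With repressor FenT bound, *irpS* is not transcribed.
→ *irpS* is OFF in B.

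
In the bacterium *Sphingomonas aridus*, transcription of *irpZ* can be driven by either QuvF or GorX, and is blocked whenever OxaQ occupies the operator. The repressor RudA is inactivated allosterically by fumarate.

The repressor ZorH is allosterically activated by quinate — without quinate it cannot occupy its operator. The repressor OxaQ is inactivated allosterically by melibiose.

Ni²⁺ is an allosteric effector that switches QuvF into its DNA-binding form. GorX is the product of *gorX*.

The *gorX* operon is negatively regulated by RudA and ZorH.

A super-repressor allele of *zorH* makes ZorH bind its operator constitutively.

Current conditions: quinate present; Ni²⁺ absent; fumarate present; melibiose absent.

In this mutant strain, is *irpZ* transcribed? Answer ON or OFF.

OFF

Ni²⁺ is absent, so QuvF is inactive.
Melibiose is absent, so OxaQ is active.
Fumarate is present, so RudA is inactive.
ZorH is constitutively active in this strain.
With repressor ZorH bound, *gorX* is not transcribed.
So GorX is not produced.
With repressor OxaQ bound, *irpZ* is not transcribed.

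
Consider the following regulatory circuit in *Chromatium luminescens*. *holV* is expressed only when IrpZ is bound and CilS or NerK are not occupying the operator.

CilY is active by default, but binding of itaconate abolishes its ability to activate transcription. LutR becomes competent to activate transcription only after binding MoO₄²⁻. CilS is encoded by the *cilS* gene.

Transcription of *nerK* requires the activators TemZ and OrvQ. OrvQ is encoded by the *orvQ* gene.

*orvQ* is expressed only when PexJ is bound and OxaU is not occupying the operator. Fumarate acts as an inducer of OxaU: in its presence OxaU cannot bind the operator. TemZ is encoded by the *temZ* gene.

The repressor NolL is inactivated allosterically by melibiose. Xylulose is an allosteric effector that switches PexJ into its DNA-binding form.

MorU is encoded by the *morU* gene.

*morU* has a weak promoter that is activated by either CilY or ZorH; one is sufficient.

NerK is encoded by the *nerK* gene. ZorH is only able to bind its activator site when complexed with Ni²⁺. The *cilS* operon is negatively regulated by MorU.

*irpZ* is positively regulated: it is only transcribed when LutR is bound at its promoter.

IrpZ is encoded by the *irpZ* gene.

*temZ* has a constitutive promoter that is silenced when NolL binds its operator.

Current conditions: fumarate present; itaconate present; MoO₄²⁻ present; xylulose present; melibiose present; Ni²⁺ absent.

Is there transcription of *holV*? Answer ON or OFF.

Itaconate is present, so CilY is inactive.
Ni²⁺ is absent, so ZorH is inactive.
No activator is available at the *morU* promoter, so *morU* is not transcribed.
So MorU is not produced.
With no repressor bound, *cilS* is transcribed.
So CilS is produced and active.
Melibiose is present, so NolL is inactive.
With no repressor bound, *temZ* is transcribed.
So TemZ is produced and active.
Fumarate is present, so OxaU is inactive.
Xylulose is present, so PexJ is active.
No repressor is bound and PexJ is active, so *orvQ* is transcribed.
So OrvQ is produced and active.
No repressor is bound and TemZ and OrvQ are active, so *nerK* is transcribed.
So NerK is produced and active.
MoO₄²⁻ is present, so LutR is active.
No repressor is bound and LutR is active, so *irpZ* is transcribed.
So IrpZ is produced and active.
With repressor CilS bound, *holV* is not transcribed.

OFF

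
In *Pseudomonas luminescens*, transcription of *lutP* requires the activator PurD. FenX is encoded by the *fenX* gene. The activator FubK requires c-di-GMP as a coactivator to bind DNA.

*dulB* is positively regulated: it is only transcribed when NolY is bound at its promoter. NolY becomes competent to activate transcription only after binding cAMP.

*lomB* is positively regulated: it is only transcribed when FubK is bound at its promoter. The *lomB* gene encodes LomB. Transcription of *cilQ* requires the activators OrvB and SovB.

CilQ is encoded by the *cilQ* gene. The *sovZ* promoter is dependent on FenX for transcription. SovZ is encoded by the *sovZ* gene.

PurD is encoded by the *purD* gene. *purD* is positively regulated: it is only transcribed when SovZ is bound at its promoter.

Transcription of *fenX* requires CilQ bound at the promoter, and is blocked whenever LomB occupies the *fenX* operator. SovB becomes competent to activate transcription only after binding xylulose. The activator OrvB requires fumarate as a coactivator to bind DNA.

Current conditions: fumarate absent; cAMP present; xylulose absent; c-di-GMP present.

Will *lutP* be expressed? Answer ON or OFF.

OFF

c-di-GMP is present, so FubK is active.
No repressor is bound and FubK is active, so *lomB* is transcribed.
So LomB is produced and active.
Fumarate is absent, so OrvB is inactive.
Xylulose is absent, so SovB is inactive.
Required activator OrvB is absent, so *cilQ* is not transcribed.
So CilQ is not produced.
With repressor LomB bound, *fenX* is not transcribed.
So FenX is not produced.
Required activator FenX is absent, so *sovZ* is not transcribed.
So SovZ is not produced.
Required activator SovZ is absent, so *purD* is not transcribed.
So PurD is not produced.
Required activator PurD is absent, so *lutP* is not transcribed.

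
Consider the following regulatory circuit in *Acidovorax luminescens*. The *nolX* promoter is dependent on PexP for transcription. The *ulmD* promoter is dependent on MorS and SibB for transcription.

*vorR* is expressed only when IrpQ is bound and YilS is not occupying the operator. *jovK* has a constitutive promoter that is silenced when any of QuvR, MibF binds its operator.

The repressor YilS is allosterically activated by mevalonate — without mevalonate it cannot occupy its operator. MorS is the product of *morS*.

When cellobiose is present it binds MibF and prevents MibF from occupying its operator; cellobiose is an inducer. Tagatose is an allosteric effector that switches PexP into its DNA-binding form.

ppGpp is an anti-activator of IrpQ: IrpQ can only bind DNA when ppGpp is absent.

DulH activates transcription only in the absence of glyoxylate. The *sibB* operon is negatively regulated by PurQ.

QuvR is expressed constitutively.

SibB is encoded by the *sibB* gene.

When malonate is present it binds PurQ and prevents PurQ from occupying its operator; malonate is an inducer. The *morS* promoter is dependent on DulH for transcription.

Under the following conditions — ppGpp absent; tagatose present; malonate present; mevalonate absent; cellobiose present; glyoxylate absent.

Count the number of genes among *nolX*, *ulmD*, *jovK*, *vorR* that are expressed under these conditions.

3

Tagatose is present, so PexP is active.
No repressor is bound and PexP is active, so *nolX* is transcribed.
→ *nolX* is ON.
Glyoxylate is absent, so DulH is active.
No repressor is bound and DulH is active, so *morS* is transcribed.
So MorS is produced and active.
Malonate is present, so PurQ is inactive.
With no repressor bound, *sibB* is transcribed.
So SibB is produced and active.
No repressor is bound and MorS and SibB are active, so *ulmD* is transcribed.
→ *ulmD* is ON.
QuvR is produced constitutively and is active.
Cellobiose is present, so MibF is inactive.
With repressor QuvR bound, *jovK* is not transcribed.
→ *jovK* is OFF.
Mevalonate is absent, so YilS is inactive.
ppGpp is absent, so IrpQ is active.
No repressor is bound and IrpQ is active, so *vorR* is transcribed.
→ *vorR* is ON.
3 of the 4 genes are transcribed.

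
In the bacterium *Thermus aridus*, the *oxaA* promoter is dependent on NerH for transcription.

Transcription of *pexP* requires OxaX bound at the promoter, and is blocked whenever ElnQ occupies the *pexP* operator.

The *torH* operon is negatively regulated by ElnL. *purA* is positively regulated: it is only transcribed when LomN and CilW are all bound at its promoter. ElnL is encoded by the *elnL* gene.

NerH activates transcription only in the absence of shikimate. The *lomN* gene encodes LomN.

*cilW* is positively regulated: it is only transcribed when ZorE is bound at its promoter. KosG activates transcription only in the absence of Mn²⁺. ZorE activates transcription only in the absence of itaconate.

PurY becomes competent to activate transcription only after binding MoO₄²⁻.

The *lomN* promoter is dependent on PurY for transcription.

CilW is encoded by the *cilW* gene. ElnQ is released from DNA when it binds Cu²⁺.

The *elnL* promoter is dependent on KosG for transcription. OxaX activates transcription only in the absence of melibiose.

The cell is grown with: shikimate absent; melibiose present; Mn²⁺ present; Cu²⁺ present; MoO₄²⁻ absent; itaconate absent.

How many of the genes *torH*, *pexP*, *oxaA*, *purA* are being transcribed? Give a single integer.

2

Mn²⁺ is present, so KosG is inactive.
Required activator KosG is absent, so *elnL* is not transcribed.
So ElnL is not produced.
With no repressor bound, *torH* is transcribed.
→ *torH* is ON.
Cu²⁺ is present, so ElnQ is inactive.
Melibiose is present, so OxaX is inactive.
Required activator OxaX is absent, so *pexP* is not transcribed.
→ *pexP* is OFF.
Shikimate is absent, so NerH is active.
No repressor is bound and NerH is active, so *oxaA* is transcribed.
→ *oxaA* is ON.
MoO₄²⁻ is absent, so PurY is inactive.
Required activator PurY is absent, so *lomN* is not transcribed.
So LomN is not produced.
Itaconate is absent, so ZorE is active.
No repressor is bound and ZorE is active, so *cilW* is transcribed.
So CilW is produced and active.
Required activator LomN is absent, so *purA* is not transcribed.
→ *purA* is OFF.
2 of the 4 genes are transcribed.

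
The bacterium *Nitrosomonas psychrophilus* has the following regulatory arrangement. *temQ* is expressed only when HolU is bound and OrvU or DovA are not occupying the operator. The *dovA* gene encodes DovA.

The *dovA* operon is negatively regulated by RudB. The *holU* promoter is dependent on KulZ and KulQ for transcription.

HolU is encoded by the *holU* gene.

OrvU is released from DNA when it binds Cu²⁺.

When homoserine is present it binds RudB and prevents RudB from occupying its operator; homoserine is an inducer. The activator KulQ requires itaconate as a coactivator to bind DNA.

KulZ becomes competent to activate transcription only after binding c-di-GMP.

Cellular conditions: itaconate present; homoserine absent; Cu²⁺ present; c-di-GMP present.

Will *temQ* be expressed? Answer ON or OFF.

ON

Cu²⁺ is present, so OrvU is inactive.
Homoserine is absent, so RudB is active.
With repressor RudB bound, *dovA* is not transcribed.
So DovA is not produced.
c-di-GMP is present, so KulZ is active.
Itaconate is present, so KulQ is active.
No repressor is bound and KulZ and KulQ are active, so *holU* is transcribed.
So HolU is produced and active.
No repressor is bound and HolU is active, so *temQ* is transcribed.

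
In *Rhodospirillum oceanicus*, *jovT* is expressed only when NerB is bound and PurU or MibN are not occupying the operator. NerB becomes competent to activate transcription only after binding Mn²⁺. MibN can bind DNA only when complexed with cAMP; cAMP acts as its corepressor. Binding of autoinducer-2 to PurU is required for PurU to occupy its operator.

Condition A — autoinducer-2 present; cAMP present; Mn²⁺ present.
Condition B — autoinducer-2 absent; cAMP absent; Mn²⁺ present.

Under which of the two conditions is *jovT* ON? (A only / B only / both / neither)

Condition A:
Autoinducer-2 is present, so PurU is active.
cAMP is present, so MibN is active.
Mn²⁺ is present, so NerB is active.
With repressor PurU bound, *jovT* is not transcribed.
→ *jovT* is OFF in A.
Condition B:
Autoinducer-2 is absent, so PurU is inactive.
cAMP is absent, so MibN is inactive.
Mn²⁺ is present, so NerB is active.
No repressor is bound and NerB is active, so *jovT* is transcribed.
→ *jovT* is ON in B.

B only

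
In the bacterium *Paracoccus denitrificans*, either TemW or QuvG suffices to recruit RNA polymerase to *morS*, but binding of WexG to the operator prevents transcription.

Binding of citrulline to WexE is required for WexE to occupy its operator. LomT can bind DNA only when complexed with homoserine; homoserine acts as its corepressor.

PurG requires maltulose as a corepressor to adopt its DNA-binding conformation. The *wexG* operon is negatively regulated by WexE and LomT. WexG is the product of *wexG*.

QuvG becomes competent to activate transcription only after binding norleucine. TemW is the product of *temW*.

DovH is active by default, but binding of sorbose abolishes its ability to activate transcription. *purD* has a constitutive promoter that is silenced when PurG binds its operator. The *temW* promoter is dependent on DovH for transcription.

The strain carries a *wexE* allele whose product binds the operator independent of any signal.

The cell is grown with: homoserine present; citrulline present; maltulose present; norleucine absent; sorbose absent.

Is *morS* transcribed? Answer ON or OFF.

WexE is constitutively active in this strain.
Homoserine is present, so LomT is active.
With repressor WexE bound, *wexG* is not transcribed.
So WexG is not produced.
Sorbose is absent, so DovH is active.
No repressor is bound and DovH is active, so *temW* is transcribed.
So TemW is produced and active.
Norleucine is absent, so QuvG is inactive.
Activator TemW is present, so *morS* is transcribed.

ON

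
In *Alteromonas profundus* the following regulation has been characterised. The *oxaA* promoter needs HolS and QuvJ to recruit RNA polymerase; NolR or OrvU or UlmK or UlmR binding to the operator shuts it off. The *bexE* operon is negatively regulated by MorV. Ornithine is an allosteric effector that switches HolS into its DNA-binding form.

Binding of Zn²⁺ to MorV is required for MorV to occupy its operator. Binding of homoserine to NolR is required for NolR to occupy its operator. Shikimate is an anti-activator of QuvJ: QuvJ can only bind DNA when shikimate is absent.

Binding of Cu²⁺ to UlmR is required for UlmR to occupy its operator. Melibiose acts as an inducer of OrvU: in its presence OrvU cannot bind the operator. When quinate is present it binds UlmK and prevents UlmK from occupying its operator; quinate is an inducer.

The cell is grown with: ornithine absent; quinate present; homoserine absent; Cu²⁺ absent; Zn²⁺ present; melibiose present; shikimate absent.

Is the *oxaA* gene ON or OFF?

Homoserine is absent, so NolR is inactive.
Melibiose is present, so OrvU is inactive.
Quinate is present, so UlmK is inactive.
Cu²⁺ is absent, so UlmR is inactive.
Ornithine is absent, so HolS is inactive.
Shikimate is absent, so QuvJ is active.
Required activator HolS is absent, so *oxaA* is not transcribed.

OFF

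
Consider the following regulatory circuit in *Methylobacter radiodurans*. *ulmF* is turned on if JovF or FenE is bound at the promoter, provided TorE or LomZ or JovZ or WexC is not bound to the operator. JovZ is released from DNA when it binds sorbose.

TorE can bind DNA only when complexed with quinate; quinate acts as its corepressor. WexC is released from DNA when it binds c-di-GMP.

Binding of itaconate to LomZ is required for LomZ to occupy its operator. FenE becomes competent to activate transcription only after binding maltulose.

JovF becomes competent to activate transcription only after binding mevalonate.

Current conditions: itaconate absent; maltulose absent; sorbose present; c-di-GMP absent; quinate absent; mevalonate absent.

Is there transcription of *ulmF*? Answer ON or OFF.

OFF

Quinate is absent, so TorE is inactive.
Mevalonate is absent, so JovF is inactive.
Maltulose is absent, so FenE is inactive.
Itaconate is absent, so LomZ is inactive.
Sorbose is present, so JovZ is inactive.
c-di-GMP is absent, so WexC is active.
With repressor WexC bound, *ulmF* is not transcribed.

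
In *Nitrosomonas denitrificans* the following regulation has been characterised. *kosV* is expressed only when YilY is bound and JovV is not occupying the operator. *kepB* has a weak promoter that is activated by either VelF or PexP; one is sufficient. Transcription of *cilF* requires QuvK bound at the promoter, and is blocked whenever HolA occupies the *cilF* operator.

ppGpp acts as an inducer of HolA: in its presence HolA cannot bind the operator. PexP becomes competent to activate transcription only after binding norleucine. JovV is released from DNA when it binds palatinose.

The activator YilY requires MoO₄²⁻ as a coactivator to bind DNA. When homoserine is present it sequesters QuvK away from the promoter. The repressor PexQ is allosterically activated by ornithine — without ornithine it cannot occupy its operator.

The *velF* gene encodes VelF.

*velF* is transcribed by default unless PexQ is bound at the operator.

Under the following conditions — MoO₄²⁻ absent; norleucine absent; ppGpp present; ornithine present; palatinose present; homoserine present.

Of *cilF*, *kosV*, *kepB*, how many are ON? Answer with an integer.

ppGpp is present, so HolA is inactive.
Homoserine is present, so QuvK is inactive.
Required activator QuvK is absent, so *cilF* is not transcribed.
→ *cilF* is OFF.
Palatinose is present, so JovV is inactive.
MoO₄²⁻ is absent, so YilY is inactive.
Required activator YilY is absent, so *kosV* is not transcribed.
→ *kosV* is OFF.
Ornithine is present, so PexQ is active.
With repressor PexQ bound, *velF* is not transcribed.
So VelF is not produced.
Norleucine is absent, so PexP is inactive.
No activator is available at the *kepB* promoter, so *kepB* is not transcribed.
→ *kepB* is OFF.
0 of the 3 genes are transcribed.

0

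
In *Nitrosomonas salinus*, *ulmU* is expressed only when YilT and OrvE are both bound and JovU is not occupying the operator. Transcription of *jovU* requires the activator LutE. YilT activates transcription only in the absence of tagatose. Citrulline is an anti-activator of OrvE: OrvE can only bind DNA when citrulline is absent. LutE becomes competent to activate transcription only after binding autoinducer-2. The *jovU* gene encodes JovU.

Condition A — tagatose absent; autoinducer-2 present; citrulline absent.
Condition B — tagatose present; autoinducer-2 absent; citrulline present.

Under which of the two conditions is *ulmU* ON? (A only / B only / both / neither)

neither

Condition A:
Tagatose is absent, so YilT is active.
Autoinducer-2 is present, so LutE is active.
No repressor is bound and LutE is active, so *jovU* is transcribed.
So JovU is produced and active.
Citrulline is absent, so OrvE is active.
With repressor JovU bound, *ulmU* is not transcribed.
→ *ulmU* is OFF in A.
Condition B:
Tagatose is present, so YilT is inactive.
Autoinducer-2 is absent, so LutE is inactive.
Required activator LutE is absent, so *jovU* is not transcribed.
So JovU is not produced.
Citrulline is present, so OrvE is inactive.
Required activator YilT is absent, so *ulmU* is not transcribed.
→ *ulmU* is OFF in B.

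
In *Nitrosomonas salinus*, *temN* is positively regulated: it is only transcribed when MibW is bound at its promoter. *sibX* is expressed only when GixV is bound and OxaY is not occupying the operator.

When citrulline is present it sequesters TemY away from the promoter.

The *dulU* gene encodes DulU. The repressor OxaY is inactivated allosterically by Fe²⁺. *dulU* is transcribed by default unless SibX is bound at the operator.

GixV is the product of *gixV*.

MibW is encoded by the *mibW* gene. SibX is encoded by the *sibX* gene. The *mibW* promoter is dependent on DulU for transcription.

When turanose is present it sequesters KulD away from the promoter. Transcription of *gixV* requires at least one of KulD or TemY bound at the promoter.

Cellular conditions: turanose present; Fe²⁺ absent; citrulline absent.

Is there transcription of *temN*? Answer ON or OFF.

ON

Turanose is present, so KulD is inactive.
Citrulline is absent, so TemY is active.
Activator TemY is present, so *gixV* is transcribed.
So GixV is produced and active.
Fe²⁺ is absent, so OxaY is active.
With repressor OxaY bound, *sibX* is not transcribed.
So SibX is not produced.
With no repressor bound, *dulU* is transcribed.
So DulU is produced and active.
No repressor is bound and DulU is active, so *mibW* is transcribed.
So MibW is produced and active.
No repressor is bound and MibW is active, so *temN* is transcribed.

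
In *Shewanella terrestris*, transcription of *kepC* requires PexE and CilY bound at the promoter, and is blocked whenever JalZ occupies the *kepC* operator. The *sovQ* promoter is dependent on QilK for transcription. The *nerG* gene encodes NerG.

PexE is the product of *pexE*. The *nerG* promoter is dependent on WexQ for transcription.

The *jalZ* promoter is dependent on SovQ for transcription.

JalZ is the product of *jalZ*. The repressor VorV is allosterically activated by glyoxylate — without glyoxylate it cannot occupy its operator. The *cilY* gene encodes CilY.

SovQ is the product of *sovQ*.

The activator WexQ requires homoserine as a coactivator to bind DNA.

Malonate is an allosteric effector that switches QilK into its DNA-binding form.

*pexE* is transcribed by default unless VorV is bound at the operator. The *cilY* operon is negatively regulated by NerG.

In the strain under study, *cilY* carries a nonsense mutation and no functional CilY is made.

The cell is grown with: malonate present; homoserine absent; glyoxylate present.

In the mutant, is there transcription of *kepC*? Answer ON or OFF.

OFF

Malonate is present, so QilK is active.
No repressor is bound and QilK is active, so *sovQ* is transcribed.
So SovQ is produced and active.
No repressor is bound and SovQ is active, so *jalZ* is transcribed.
So JalZ is produced and active.
Glyoxylate is present, so VorV is active.
With repressor VorV bound, *pexE* is not transcribed.
So PexE is not produced.
CilY is non-functional in this strain, so it has no effect.
With repressor JalZ bound, *kepC* is not transcribed.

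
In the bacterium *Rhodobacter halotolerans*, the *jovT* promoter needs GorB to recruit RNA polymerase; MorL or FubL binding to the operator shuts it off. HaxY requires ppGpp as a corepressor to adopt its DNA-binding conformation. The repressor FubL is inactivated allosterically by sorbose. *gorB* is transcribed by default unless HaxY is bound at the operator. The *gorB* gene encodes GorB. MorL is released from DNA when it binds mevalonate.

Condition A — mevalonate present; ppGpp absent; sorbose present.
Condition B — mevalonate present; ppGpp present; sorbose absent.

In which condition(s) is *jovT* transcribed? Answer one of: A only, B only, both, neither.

A only

Condition A:
Mevalonate is present, so MorL is inactive.
ppGpp is absent, so HaxY is inactive.
With no repressor bound, *gorB* is transcribed.
So GorB is produced and active.
Sorbose is present, so FubL is inactive.
No repressor is bound and GorB is active, so *jovT* is transcribed.
→ *jovT* is ON in A.
Condition B:
Mevalonate is present, so MorL is inactive.
ppGpp is present, so HaxY is active.
With repressor HaxY bound, *gorB* is not transcribed.
So GorB is not produced.
Sorbose is absent, so FubL is active.
With repressor FubL bound, *jovT* is not transcribed.
→ *jovT* is OFF in B.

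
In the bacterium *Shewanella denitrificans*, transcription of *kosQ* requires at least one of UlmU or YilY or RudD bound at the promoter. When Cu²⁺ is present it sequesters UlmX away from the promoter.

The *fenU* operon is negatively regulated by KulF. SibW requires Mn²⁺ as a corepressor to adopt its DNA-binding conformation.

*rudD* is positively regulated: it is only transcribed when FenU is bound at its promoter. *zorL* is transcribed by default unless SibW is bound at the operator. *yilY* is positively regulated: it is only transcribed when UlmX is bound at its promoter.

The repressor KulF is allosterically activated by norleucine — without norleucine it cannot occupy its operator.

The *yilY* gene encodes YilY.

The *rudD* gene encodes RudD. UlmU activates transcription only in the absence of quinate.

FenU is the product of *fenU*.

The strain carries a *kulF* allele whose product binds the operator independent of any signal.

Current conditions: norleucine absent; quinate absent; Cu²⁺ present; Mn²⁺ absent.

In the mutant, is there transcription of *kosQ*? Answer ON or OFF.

Quinate is absent, so UlmU is active.
Cu²⁺ is present, so UlmX is inactive.
Required activator UlmX is absent, so *yilY* is not transcribed.
So YilY is not produced.
KulF is constitutively active in this strain.
With repressor KulF bound, *fenU* is not transcribed.
So FenU is not produced.
Required activator FenU is absent, so *rudD* is not transcribed.
So RudD is not produced.
Activator UlmU is present, so *kosQ* is transcribed.

ON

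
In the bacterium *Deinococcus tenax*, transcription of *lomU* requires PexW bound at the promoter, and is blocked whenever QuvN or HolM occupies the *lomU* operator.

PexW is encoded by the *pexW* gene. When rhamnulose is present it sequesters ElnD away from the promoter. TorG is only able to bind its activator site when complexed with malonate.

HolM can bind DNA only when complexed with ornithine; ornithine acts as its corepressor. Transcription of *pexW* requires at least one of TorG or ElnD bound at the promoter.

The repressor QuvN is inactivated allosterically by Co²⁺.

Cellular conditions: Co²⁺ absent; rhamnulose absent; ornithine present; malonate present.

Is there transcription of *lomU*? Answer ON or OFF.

Malonate is present, so TorG is active.
Rhamnulose is absent, so ElnD is active.
Activator TorG is present, so *pexW* is transcribed.
So PexW is produced and active.
Co²⁺ is absent, so QuvN is active.
Ornithine is present, so HolM is active.
With repressor QuvN bound, *lomU* is not transcribed.

OFF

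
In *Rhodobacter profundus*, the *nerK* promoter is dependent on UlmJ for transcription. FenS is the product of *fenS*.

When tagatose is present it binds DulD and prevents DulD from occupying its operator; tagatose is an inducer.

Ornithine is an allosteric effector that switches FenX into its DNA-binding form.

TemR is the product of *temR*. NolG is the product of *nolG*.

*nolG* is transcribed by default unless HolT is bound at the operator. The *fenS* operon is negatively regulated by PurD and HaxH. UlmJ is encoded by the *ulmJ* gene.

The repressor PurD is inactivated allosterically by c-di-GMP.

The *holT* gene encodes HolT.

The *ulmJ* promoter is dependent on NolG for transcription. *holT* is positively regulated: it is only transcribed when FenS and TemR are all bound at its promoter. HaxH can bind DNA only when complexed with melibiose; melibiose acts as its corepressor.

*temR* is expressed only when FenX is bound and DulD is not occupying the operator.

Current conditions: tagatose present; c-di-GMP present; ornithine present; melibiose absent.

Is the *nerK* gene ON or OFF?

c-di-GMP is present, so PurD is inactive.
Melibiose is absent, so HaxH is inactive.
With no repressor bound, *fenS* is transcribed.
So FenS is produced and active.
Tagatose is present, so DulD is inactive.
Ornithine is present, so FenX is active.
No repressor is bound and FenX is active, so *temR* is transcribed.
So TemR is produced and active.
No repressor is bound and FenS and TemR are active, so *holT* is transcribed.
So HolT is produced and active.
With repressor HolT bound, *nolG* is not transcribed.
So NolG is not produced.
Required activator NolG is absent, so *ulmJ* is not transcribed.
So UlmJ is not produced.
Required activator UlmJ is absent, so *nerK* is not transcribed.

OFF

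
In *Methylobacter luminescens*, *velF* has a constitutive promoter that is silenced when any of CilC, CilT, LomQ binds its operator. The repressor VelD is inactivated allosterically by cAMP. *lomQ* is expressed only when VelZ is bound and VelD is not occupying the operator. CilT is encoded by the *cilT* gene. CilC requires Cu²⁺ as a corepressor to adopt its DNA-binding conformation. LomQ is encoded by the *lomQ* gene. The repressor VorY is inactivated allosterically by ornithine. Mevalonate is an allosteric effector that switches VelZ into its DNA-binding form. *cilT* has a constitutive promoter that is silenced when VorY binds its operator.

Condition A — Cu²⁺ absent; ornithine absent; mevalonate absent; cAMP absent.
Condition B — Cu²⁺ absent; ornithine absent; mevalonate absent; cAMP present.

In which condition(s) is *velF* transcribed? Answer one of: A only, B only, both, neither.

both

Condition A:
Cu²⁺ is absent, so CilC is inactive.
Ornithine is absent, so VorY is active.
With repressor VorY bound, *cilT* is not transcribed.
So CilT is not produced.
Mevalonate is absent, so VelZ is inactive.
cAMP is absent, so VelD is active.
With repressor VelD bound, *lomQ* is not transcribed.
So LomQ is not produced.
With no repressor bound, *velF* is transcribed.
→ *velF* is ON in A.
Condition B:
Cu²⁺ is absent, so CilC is inactive.
Ornithine is absent, so VorY is active.
With repressor VorY bound, *cilT* is not transcribed.
So CilT is not produced.
Mevalonate is absent, so VelZ is inactive.
cAMP is present, so VelD is inactive.
Required activator VelZ is absent, so *lomQ* is not transcribed.
So LomQ is not produced.
With no repressor bound, *velF* is transcribed.
→ *velF* is ON in B.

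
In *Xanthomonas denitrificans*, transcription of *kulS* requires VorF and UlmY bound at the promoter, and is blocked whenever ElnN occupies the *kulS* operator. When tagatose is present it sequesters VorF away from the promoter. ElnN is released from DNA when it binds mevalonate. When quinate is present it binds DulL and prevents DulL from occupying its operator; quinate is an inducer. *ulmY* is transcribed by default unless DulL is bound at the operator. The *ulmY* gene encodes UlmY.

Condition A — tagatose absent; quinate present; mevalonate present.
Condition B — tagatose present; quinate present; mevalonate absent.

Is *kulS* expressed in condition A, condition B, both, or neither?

Condition A:
Tagatose is absent, so VorF is active.
Quinate is present, so DulL is inactive.
With no repressor bound, *ulmY* is transcribed.
So UlmY is produced and active.
Mevalonate is present, so ElnN is inactive.
No repressor is bound and VorF and UlmY are active, so *kulS* is transcribed.
→ *kulS* is ON in A.
Condition B:
Tagatose is present, so VorF is inactive.
Quinate is present, so DulL is inactive.
With no repressor bound, *ulmY* is transcribed.
So UlmY is produced and active.
Mevalonate is absent, so ElnN is active.
With repressor ElnN bound, *kulS* is not transcribed.
→ *kulS* is OFF in B.

A only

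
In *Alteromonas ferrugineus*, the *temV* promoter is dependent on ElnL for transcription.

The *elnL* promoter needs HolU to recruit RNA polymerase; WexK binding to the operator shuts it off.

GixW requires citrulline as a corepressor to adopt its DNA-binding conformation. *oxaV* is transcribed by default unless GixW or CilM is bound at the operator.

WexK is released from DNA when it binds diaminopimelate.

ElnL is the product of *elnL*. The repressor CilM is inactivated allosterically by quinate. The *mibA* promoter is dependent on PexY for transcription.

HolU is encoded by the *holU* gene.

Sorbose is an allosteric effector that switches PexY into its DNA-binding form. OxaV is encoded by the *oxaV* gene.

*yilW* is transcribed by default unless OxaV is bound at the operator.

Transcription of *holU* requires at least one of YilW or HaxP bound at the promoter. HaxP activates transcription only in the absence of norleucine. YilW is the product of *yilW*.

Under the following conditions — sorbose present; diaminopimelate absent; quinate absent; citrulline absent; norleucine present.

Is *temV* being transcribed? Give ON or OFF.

Citrulline is absent, so GixW is inactive.
Quinate is absent, so CilM is active.
With repressor CilM bound, *oxaV* is not transcribed.
So OxaV is not produced.
With no repressor bound, *yilW* is transcribed.
So YilW is produced and active.
Norleucine is present, so HaxP is inactive.
Activator YilW is present, so *holU* is transcribed.
So HolU is produced and active.
Diaminopimelate is absent, so WexK is active.
With repressor WexK bound, *elnL* is not transcribed.
So ElnL is not produced.
Required activator ElnL is absent, so *temV* is not transcribed.

OFF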